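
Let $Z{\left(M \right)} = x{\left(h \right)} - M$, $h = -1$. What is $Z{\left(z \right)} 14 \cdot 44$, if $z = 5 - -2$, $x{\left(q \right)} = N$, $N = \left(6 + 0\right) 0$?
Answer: $-4312$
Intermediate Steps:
$N = 0$ ($N = 6 \cdot 0 = 0$)
$x{\left(q \right)} = 0$
$z = 7$ ($z = 5 + 2 = 7$)
$Z{\left(M \right)} = - M$ ($Z{\left(M \right)} = 0 - M = - M$)
$Z{\left(z \right)} 14 \cdot 44 = \left(-1\right) 7 \cdot 14 \cdot 44 = \left(-7\right) 14 \cdot 44 = \left(-98\right) 44 = -4312$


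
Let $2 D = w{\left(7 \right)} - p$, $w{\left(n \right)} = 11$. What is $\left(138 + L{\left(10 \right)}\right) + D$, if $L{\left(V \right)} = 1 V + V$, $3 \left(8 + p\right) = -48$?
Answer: $\frac{351}{2} \approx 175.5$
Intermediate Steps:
$p = -24$ ($p = -8 + \frac{1}{3} \left(-48\right) = -8 - 16 = -24$)
$L{\left(V \right)} = 2 V$ ($L{\left(V \right)} = V + V = 2 V$)
$D = \frac{35}{2}$ ($D = \frac{11 - -24}{2} = \frac{11 + 24}{2} = \frac{1}{2} \cdot 35 = \frac{35}{2} \approx 17.5$)
$\left(138 + L{\left(10 \right)}\right) + D = \left(138 + 2 \cdot 10\right) + \frac{35}{2} = \left(138 + 20\right) + \frac{35}{2} = 158 + \frac{35}{2} = \frac{351}{2}$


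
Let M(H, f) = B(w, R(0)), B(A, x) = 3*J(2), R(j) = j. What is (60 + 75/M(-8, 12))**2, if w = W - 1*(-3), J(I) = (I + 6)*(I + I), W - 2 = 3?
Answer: 3783025/1024 ≈ 3694.4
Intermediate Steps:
W = 5 (W = 2 + 3 = 5)
J(I) = 2*I*(6 + I) (J(I) = (6 + I)*(2*I) = 2*I*(6 + I))
w = 8 (w = 5 - 1*(-3) = 5 + 3 = 8)
B(A, x) = 96 (B(A, x) = 3*(2*2*(6 + 2)) = 3*(2*2*8) = 3*32 = 96)
M(H, f) = 96
(60 + 75/M(-8, 12))**2 = (60 + 75/96)**2 = (60 + 75*(1/96))**2 = (60 + 25/32)**2 = (1945/32)**2 = 3783025/1024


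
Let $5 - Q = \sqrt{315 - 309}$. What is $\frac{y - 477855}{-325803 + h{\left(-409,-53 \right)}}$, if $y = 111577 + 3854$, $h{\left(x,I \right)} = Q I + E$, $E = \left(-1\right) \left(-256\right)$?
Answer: $\frac{19680348048}{17692240415} + \frac{3201412 \sqrt{6}}{17692240415} \approx 1.1128$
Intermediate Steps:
$E = 256$
$Q = 5 - \sqrt{6}$ ($Q = 5 - \sqrt{315 - 309} = 5 - \sqrt{6} \approx 2.5505$)
$h{\left(x,I \right)} = 256 + I \left(5 - \sqrt{6}\right)$ ($h{\left(x,I \right)} = \left(5 - \sqrt{6}\right) I + 256 = I \left(5 - \sqrt{6}\right) + 256 = 256 + I \left(5 - \sqrt{6}\right)$)
$y = 115431$
$\frac{y - 477855}{-325803 + h{\left(-409,-53 \right)}} = \frac{115431 - 477855}{-325803 + \left(256 - 53 \left(5 - \sqrt{6}\right)\right)} = - \frac{362424}{-325803 + \left(256 - \left(265 - 53 \sqrt{6}\right)\right)} = - \frac{362424}{-325803 - \left(9 - 53 \sqrt{6}\right)} = - \frac{362424}{-325812 + 53 \sqrt{6}}$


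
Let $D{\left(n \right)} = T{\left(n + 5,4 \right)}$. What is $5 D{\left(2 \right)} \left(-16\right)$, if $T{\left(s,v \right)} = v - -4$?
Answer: $-640$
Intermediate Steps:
$T{\left(s,v \right)} = 4 + v$ ($T{\left(s,v \right)} = v + 4 = 4 + v$)
$D{\left(n \right)} = 8$ ($D{\left(n \right)} = 4 + 4 = 8$)
$5 D{\left(2 \right)} \left(-16\right) = 5 \cdot 8 \left(-16\right) = 40 \left(-16\right) = -640$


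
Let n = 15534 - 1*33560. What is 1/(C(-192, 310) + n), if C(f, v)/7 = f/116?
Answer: -29/523090 ≈ -5.5440e-5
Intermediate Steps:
C(f, v) = 7*f/116 (C(f, v) = 7*(f/116) = 7*f/116)
n = -18026 (n = 15534 - 33560 = -18026)
1/(C(-192, 310) + n) = 1/((7/116)*(-192) - 18026) = 1/(-336/29 - 18026) = 1/(-523090/29) = -29/523090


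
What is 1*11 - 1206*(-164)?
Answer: 197795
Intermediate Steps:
1*11 - 1206*(-164) = 11 - 402*(-492) = 11 + 197784 = 197795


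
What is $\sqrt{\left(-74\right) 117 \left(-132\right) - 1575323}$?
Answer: $i \sqrt{432467} \approx 657.62 i$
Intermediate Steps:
$\sqrt{\left(-74\right) 117 \left(-132\right) - 1575323} = \sqrt{\left(-8658\right) \left(-132\right) - 1575323} = \sqrt{1142856 - 1575323} = \sqrt{-432467} = i \sqrt{432467}$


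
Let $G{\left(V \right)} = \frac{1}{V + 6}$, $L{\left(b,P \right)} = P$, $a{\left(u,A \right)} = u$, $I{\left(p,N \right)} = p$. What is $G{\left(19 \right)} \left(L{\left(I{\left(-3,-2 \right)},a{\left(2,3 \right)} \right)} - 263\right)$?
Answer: $- \frac{261}{25} \approx -10.44$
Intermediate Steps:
$G{\left(V \right)} = \frac{1}{6 + V}$
$G{\left(19 \right)} \left(L{\left(I{\left(-3,-2 \right)},a{\left(2,3 \right)} \right)} - 263\right) = \frac{2 - 263}{6 + 19} = \frac{1}{25} \left(-261\right) = - \frac{261}{25}$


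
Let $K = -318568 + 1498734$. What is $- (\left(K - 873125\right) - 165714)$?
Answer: $-141327$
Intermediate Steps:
$K = 1180166$
$- (\left(K - 873125\right) - 165714) = - (\left(1180166 - 873125\right) - 165714) = - (307041 - 165714) = \left(-1\right) 141327 = -141327$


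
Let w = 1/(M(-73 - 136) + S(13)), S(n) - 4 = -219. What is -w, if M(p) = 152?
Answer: 1/63 ≈ 0.015873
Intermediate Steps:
S(n) = -215 (S(n) = 4 - 219 = -215)
w = -1/63 (w = 1/(152 - 215) = 1/(-63) = -1/63 ≈ -0.015873)
-w = -1*(-1/63) = 1/63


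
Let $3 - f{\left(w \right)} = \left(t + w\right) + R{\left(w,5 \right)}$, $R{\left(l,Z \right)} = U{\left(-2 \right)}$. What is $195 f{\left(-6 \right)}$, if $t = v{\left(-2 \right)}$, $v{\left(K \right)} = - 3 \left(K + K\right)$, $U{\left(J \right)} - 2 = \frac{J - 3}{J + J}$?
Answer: $- \frac{4875}{4} \approx -1218.8$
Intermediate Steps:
$U{\left(J \right)} = 2 + \frac{-3 + J}{2 J}$ ($U{\left(J \right)} = 2 + \frac{J - 3}{J + J} = 2 + \frac{-3 + J}{2 J}$)
$v{\left(K \right)} = - 6 K$ ($v{\left(K \right)} = - 3 \cdot 2 K = - 6 K$)
$t = 12$ ($t = \left(-6\right) \left(-2\right) = 12$)
$R{\left(l,Z \right)} = \frac{13}{4}$ ($R{\left(l,Z \right)} = \frac{-3 + 5 \left(-2\right)}{2 \left(-2\right)} = \frac{1}{2} \left(- \frac{1}{2}\right) \left(-3 - 10\right) = \frac{1}{2} \left(- \frac{1}{2}\right) \left(-13\right) = \frac{13}{4}$)
$f{\left(w \right)} = - \frac{49}{4} - w$ ($f{\left(w \right)} = 3 - \left(\left(12 + w\right) + \frac{13}{4}\right) = 3 - \left(\frac{61}{4} + w\right) = - \frac{49}{4} - w$)
$195 f{\left(-6 \right)} = 195 \left(- \frac{49}{4} - -6\right) = 195 \left(- \frac{49}{4} + 6\right) = 195 \left(- \frac{25}{4}\right) = - \frac{4875}{4}$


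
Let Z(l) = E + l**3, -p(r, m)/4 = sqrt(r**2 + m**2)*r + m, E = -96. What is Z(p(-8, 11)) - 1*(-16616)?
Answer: -25074744 + 6247936*sqrt(185) ≈ 5.9906e+7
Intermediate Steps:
p(r, m) = -4*m - 4*r*sqrt(m**2 + r**2) (p(r, m) = -4*(sqrt(r**2 + m**2)*r + m) = -4*(sqrt(m**2 + r**2)*r + m) = -4*(r*sqrt(m**2 + r**2) + m) = -4*(m + r*sqrt(m**2 + r**2)) = -4*m - 4*r*sqrt(m**2 + r**2))
Z(l) = -96 + l**3
Z(p(-8, 11)) - 1*(-16616) = (-96 + (-4*11 - 4*(-8)*sqrt(11**2 + (-8)**2))**3) - 1*(-16616) = (-96 + (-44 - 4*(-8)*sqrt(121 + 64))**3) + 16616 = (-96 + (-44 - 4*(-8)*sqrt(185))**3) + 16616 = (-96 + (-44 + 32*sqrt(185))**3) + 16616 = 16520 + (-44 + 32*sqrt(185))**3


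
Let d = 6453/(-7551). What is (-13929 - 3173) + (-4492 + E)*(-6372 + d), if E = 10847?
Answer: -33993421453/839 ≈ -4.0517e+7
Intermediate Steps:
d = -717/839 (d = 6453*(-1/7551) = -717/839 ≈ -0.85459)
(-13929 - 3173) + (-4492 + E)*(-6372 + d) = (-13929 - 3173) + (-4492 + 10847)*(-6372 - 717/839) = -17102 + 6355*(-5346825/839) = -17102 - 33979072875/839 = -33993421453/839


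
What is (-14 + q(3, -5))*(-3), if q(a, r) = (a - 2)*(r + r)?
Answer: 72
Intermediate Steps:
q(a, r) = 2*r*(-2 + a) (q(a, r) = (-2 + a)*(2*r) = 2*r*(-2 + a))
(-14 + q(3, -5))*(-3) = (-14 + 2*(-5)*(-2 + 3))*(-3) = (-14 + 2*(-5)*1)*(-3) = (-14 - 10)*(-3) = -24*(-3) = 72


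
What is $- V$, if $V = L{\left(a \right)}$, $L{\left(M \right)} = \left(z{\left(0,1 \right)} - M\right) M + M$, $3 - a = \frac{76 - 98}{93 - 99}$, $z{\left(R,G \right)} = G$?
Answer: $\frac{16}{9} \approx 1.7778$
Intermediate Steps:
$a = - \frac{2}{3}$ ($a = 3 - \frac{76 - 98}{93 - 99} = 3 - - \frac{22}{-6} = 3 - \left(-22\right) \left(- \frac{1}{6}\right) = 3 - \frac{11}{3} = - \frac{2}{3} \approx -0.66667$)
$L{\left(M \right)} = M + M \left(1 - M\right)$ ($L{\left(M \right)} = \left(1 - M\right) M + M = M \left(1 - M\right) + M = M + M \left(1 - M\right)$)
$V = - \frac{16}{9}$ ($V = - \frac{2 \left(2 - - \frac{2}{3}\right)}{3} = - \frac{2 \left(2 + \frac{2}{3}\right)}{3} = \left(- \frac{2}{3}\right) \frac{8}{3} = - \frac{16}{9} \approx -1.7778$)
$- V = \left(-1\right) \left(- \frac{16}{9}\right) = \frac{16}{9}$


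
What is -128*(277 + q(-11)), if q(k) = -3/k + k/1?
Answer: -374912/11 ≈ -34083.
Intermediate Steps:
q(k) = k - 3/k (q(k) = -3/k + k*1 = -3/k + k = k - 3/k)
-128*(277 + q(-11)) = -128*(277 + (-11 - 3/(-11))) = -128*(277 + (-11 - 3*(-1/11))) = -128*(277 + (-11 + 3/11)) = -128*(277 - 118/11) = -128*2929/11 = -374912/11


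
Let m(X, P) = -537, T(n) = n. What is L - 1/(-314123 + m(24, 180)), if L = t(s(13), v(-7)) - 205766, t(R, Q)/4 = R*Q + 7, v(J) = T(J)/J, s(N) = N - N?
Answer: -64737519079/314660 ≈ -2.0574e+5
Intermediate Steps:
s(N) = 0
v(J) = 1 (v(J) = J/J = 1)
t(R, Q) = 28 + 4*Q*R (t(R, Q) = 4*(R*Q + 7) = 4*(Q*R + 7) = 4*(7 + Q*R) = 28 + 4*Q*R)
L = -205738 (L = (28 + 4*1*0) - 205766 = (28 + 0) - 205766 = 28 - 205766 = -205738)
L - 1/(-314123 + m(24, 180)) = -205738 - 1/(-314123 - 537) = -205738 - 1/(-314660) = -205738 - 1*(-1/314660) = -205738 + 1/314660 = -64737519079/314660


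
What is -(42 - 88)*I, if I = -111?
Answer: -5106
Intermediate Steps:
-(42 - 88)*I = -(42 - 88)*(-111) = -(-46)*(-111) = -1*5106 = -5106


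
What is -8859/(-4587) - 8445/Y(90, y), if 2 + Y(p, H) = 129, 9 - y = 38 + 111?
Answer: -12537374/194183 ≈ -64.565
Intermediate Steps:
y = -140 (y = 9 - (38 + 111) = 9 - 1*149 = 9 - 149 = -140)
Y(p, H) = 127 (Y(p, H) = -2 + 129 = 127)
-8859/(-4587) - 8445/Y(90, y) = -8859/(-4587) - 8445/127 = -8859*(-1/4587) - 8445*1/127 = 2953/1529 - 8445/127 = -12537374/194183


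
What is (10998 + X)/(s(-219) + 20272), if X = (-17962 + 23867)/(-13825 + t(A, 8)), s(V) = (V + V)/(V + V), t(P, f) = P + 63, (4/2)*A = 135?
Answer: 301212412/555257197 ≈ 0.54247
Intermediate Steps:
A = 135/2 (A = (½)*135 = 135/2 ≈ 67.500)
t(P, f) = 63 + P
s(V) = 1 (s(V) = (2*V)/((2*V)) = (2*V)*(1/(2*V)) = 1)
X = -11810/27389 (X = (-17962 + 23867)/(-13825 + (63 + 135/2)) = 5905/(-13825 + 261/2) = 5905/(-27389/2) = 5905*(-2/27389) = -11810/27389 ≈ -0.43119)
(10998 + X)/(s(-219) + 20272) = (10998 - 11810/27389)/(1 + 20272) = (301212412/27389)/20273 = (301212412/27389)*(1/20273) = 301212412/555257197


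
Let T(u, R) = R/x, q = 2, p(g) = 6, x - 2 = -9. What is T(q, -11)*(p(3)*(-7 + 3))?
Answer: -264/7 ≈ -37.714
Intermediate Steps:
x = -7 (x = 2 - 9 = -7)
T(u, R) = -R/7 (T(u, R) = R/(-7) = R*(-1/7) = -R/7)
T(q, -11)*(p(3)*(-7 + 3)) = (-1/7*(-11))*(6*(-7 + 3)) = 11*(6*(-4))/7 = (11/7)*(-24) = -264/7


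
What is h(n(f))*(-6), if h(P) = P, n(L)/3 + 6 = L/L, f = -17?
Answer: 90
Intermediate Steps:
n(L) = -15 (n(L) = -18 + 3*(L/L) = -18 + 3*1 = -18 + 3 = -15)
h(n(f))*(-6) = -15*(-6) = 90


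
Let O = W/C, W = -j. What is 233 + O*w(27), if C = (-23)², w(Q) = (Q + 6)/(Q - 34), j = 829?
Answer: 890156/3703 ≈ 240.39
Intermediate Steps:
w(Q) = (6 + Q)/(-34 + Q)
C = 529
W = -829 (W = -1*829 = -829)
O = -829/529 ≈ -1.5671
233 + O*w(27) = 233 - 829*(6 + 27)/(529*(-34 + 27)) = 233 - 829*33/(529*(-7)) = 233 - (-829)*33/3703 = 233 - 829/529*(-33/7) = 233 + 27357/3703 = 890156/3703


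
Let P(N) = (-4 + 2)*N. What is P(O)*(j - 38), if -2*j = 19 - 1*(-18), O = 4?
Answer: 452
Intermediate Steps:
j = -37/2 (j = -(19 - 1*(-18))/2 = -(19 + 18)/2 = -½*37 = -37/2 ≈ -18.500)
P(N) = -2*N
P(O)*(j - 38) = (-2*4)*(-37/2 - 38) = -8*(-113/2) = 452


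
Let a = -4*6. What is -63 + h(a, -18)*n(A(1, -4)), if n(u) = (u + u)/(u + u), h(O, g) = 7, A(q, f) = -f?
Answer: -56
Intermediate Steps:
a = -24
n(u) = 1 (n(u) = (2*u)/((2*u)) = (2*u)*(1/(2*u)) = 1)
-63 + h(a, -18)*n(A(1, -4)) = -63 + 7*1 = -63 + 7 = -56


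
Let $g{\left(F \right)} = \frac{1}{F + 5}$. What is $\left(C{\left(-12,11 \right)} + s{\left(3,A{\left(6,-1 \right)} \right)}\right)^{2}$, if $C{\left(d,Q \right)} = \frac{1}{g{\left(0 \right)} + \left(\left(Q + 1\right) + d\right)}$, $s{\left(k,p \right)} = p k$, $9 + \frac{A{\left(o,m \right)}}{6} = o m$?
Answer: $70225$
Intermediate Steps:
$A{\left(o,m \right)} = -54 + 6 m o$ ($A{\left(o,m \right)} = -54 + 6 o m = -54 + 6 m o$)
$g{\left(F \right)} = \frac{1}{5 + F}$
$s{\left(k,p \right)} = k p$
$C{\left(d,Q \right)} = \frac{1}{\frac{6}{5} + Q + d}$ ($C{\left(d,Q \right)} = \frac{1}{\frac{1}{5 + 0} + \left(\left(Q + 1\right) + d\right)} = \frac{1}{\frac{1}{5} + \left(\left(1 + Q\right) + d\right)} = \frac{1}{\frac{1}{5} + \left(1 + Q + d\right)} = \frac{1}{\frac{6}{5} + Q + d}$)
$\left(C{\left(-12,11 \right)} + s{\left(3,A{\left(6,-1 \right)} \right)}\right)^{2} = \left(\frac{5}{6 + 5 \cdot 11 + 5 \left(-12\right)} + 3 \left(-54 + 6 \left(-1\right) 6\right)\right)^{2} = \left(\frac{5}{6 + 55 - 60} + 3 \left(-54 - 36\right)\right)^{2} = \left(\frac{5}{1} + 3 \left(-90\right)\right)^{2} = \left(5 \cdot 1 - 270\right)^{2} = \left(5 - 270\right)^{2} = \left(-265\right)^{2} = 70225$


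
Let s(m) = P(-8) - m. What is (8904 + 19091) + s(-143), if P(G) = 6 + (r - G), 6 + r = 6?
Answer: 28152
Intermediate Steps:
r = 0 (r = -6 + 6 = 0)
P(G) = 6 - G (P(G) = 6 + (0 - G) = 6 - G)
s(m) = 14 - m (s(m) = (6 - 1*(-8)) - m = (6 + 8) - m = 14 - m)
(8904 + 19091) + s(-143) = (8904 + 19091) + (14 - 1*(-143)) = 27995 + (14 + 143) = 27995 + 157 = 28152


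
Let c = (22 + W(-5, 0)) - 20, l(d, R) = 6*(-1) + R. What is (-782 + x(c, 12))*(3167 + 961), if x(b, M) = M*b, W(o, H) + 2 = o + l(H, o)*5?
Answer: -6200256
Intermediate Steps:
l(d, R) = -6 + R
W(o, H) = -32 + 6*o (W(o, H) = -2 + (o + (-6 + o)*5) = -2 + (o + (-30 + 5*o)) = -2 + (-30 + 6*o) = -32 + 6*o)
c = -60 (c = (22 + (-32 + 6*(-5))) - 20 = (22 + (-32 - 30)) - 20 = (22 - 62) - 20 = -40 - 20 = -60)
(-782 + x(c, 12))*(3167 + 961) = (-782 + 12*(-60))*(3167 + 961) = (-782 - 720)*4128 = -1502*4128 = -6200256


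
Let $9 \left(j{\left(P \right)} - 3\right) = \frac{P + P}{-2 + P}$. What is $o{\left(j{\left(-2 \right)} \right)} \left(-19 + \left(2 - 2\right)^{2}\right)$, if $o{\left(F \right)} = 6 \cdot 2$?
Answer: $-228$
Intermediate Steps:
$j{\left(P \right)} = 3 + \frac{2 P}{9 \left(-2 + P\right)}$ ($j{\left(P \right)} = 3 + \frac{\left(P + P\right) \frac{1}{-2 + P}}{9} = 3 + \frac{2 P \frac{1}{-2 + P}}{9} = 3 + \frac{2 P}{9 \left(-2 + P\right)}$)
$o{\left(F \right)} = 12$
$o{\left(j{\left(-2 \right)} \right)} \left(-19 + \left(2 - 2\right)^{2}\right) = 12 \left(-19 + \left(2 - 2\right)^{2}\right) = 12 \left(-19 + 0^{2}\right) = 12 \left(-19 + 0\right) = 12 \left(-19\right) = -228$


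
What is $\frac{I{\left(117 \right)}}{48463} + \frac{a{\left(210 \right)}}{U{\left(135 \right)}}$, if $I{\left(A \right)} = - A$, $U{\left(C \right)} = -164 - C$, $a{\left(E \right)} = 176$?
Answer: $- \frac{8564471}{14490437} \approx -0.59104$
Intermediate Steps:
$\frac{I{\left(117 \right)}}{48463} + \frac{a{\left(210 \right)}}{U{\left(135 \right)}} = \frac{\left(-1\right) 117}{48463} + \frac{176}{-164 - 135} = \left(-117\right) \frac{1}{48463} + \frac{176}{-164 - 135} = - \frac{117}{48463} + \frac{176}{-299} = - \frac{117}{48463} + 176 \left(- \frac{1}{299}\right) = - \frac{117}{48463} - \frac{176}{299} = - \frac{8564471}{14490437}$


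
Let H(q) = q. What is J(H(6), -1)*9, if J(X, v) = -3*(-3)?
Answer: 81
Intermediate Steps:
J(X, v) = 9
J(H(6), -1)*9 = 9*9 = 81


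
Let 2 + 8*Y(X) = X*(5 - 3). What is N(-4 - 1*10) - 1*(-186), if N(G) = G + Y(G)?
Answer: 673/4 ≈ 168.25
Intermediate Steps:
Y(X) = -¼ + X/4 (Y(X) = -¼ + (X*(5 - 3))/8 = -¼ + (X*2)/8 = -¼ + (2*X)/8 = -¼ + X/4)
N(G) = -¼ + 5*G/4 (N(G) = G + (-¼ + G/4) = -¼ + 5*G/4)
N(-4 - 1*10) - 1*(-186) = (-¼ + 5*(-4 - 1*10)/4) - 1*(-186) = (-¼ + 5*(-4 - 10)/4) + 186 = (-¼ + (5/4)*(-14)) + 186 = (-¼ - 35/2) + 186 = -71/4 + 186 = 673/4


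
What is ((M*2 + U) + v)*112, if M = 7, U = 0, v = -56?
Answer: -4704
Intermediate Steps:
((M*2 + U) + v)*112 = ((7*2 + 0) - 56)*112 = ((14 + 0) - 56)*112 = (14 - 56)*112 = -42*112 = -4704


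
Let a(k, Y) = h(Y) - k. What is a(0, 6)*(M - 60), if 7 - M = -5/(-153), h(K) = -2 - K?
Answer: 64912/153 ≈ 424.26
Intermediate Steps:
a(k, Y) = -2 - Y - k (a(k, Y) = (-2 - Y) - k = -2 - Y - k)
M = 1066/153 (M = 7 - (-5)/(-153) = 7 - (-5)*(-1)/153 = 7 - 1*5/153 = 7 - 5/153 = 1066/153 ≈ 6.9673)
a(0, 6)*(M - 60) = (-2 - 1*6 - 1*0)*(1066/153 - 60) = (-2 - 6 + 0)*(-8114/153) = -8*(-8114/153) = 64912/153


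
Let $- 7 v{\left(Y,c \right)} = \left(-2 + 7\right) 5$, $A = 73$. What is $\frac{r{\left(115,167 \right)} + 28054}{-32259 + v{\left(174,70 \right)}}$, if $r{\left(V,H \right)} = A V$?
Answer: $- \frac{255143}{225838} \approx -1.1298$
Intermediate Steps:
$r{\left(V,H \right)} = 73 V$
$v{\left(Y,c \right)} = - \frac{25}{7}$ ($v{\left(Y,c \right)} = - \frac{\left(-2 + 7\right) 5}{7} = - \frac{5 \cdot 5}{7} = \left(- \frac{1}{7}\right) 25 = - \frac{25}{7}$)
$\frac{r{\left(115,167 \right)} + 28054}{-32259 + v{\left(174,70 \right)}} = \frac{73 \cdot 115 + 28054}{-32259 - \frac{25}{7}} = \frac{8395 + 28054}{- \frac{225838}{7}} = 36449 \left(- \frac{7}{225838}\right) = - \frac{255143}{225838}$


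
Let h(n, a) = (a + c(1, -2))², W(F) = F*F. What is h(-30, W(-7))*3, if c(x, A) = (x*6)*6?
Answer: 21675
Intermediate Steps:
W(F) = F²
c(x, A) = 36*x (c(x, A) = (6*x)*6 = 36*x)
h(n, a) = (36 + a)² (h(n, a) = (a + 36*1)² = (a + 36)² = (36 + a)²)
h(-30, W(-7))*3 = (36 + (-7)²)²*3 = (36 + 49)²*3 = 85²*3 = 7225*3 = 21675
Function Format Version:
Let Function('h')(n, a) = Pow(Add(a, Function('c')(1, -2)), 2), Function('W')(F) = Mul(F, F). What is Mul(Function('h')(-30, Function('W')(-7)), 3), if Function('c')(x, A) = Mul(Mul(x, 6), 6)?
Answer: 21675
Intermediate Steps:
Function('W')(F) = Pow(F, 2)
Function('c')(x, A) = Mul(36, x) (Function('c')(x, A) = Mul(Mul(6, x), 6) = Mul(36, x))
Function('h')(n, a) = Pow(Add(36, a), 2) (Function('h')(n, a) = Pow(Add(a, Mul(36, 1)), 2) = Pow(Add(a, 36), 2) = Pow(Add(36, a), 2))
Mul(Function('h')(-30, Function('W')(-7)), 3) = Mul(Pow(Add(36, Pow(-7, 2)), 2), 3) = Mul(Pow(Add(36, 49), 2), 3) = Mul(Pow(85, 2), 3) = Mul(7225, 3) = 21675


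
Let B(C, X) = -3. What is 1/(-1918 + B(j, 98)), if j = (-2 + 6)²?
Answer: -1/1921 ≈ -0.00052056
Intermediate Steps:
j = 16 (j = 4² = 16)
1/(-1918 + B(j, 98)) = 1/(-1918 - 3) = 1/(-1921) = -1/1921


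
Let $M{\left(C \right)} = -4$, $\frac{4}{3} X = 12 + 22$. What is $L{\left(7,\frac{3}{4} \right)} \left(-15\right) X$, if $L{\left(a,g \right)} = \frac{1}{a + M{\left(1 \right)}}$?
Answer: $- \frac{255}{2} \approx -127.5$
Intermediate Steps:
$X = \frac{51}{2}$ ($X = \frac{3 \left(12 + 22\right)}{4} = \frac{3}{4} \cdot 34 = \frac{51}{2} \approx 25.5$)
$L{\left(a,g \right)} = \frac{1}{-4 + a}$ ($L{\left(a,g \right)} = \frac{1}{a - 4} = \frac{1}{-4 + a}$)
$L{\left(7,\frac{3}{4} \right)} \left(-15\right) X = \frac{1}{-4 + 7} \left(-15\right) \frac{51}{2} = \frac{1}{3} \left(-15\right) \frac{51}{2} = \left(-5\right) \frac{51}{2} = - \frac{255}{2}$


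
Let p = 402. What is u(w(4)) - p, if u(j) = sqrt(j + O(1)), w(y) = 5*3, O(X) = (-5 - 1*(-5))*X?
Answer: -402 + sqrt(15) ≈ -398.13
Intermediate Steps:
O(X) = 0 (O(X) = (-5 + 5)*X = 0*X = 0)
w(y) = 15
u(j) = sqrt(j) (u(j) = sqrt(j + 0) = sqrt(j))
u(w(4)) - p = sqrt(15) - 1*402 = sqrt(15) - 402 = -402 + sqrt(15)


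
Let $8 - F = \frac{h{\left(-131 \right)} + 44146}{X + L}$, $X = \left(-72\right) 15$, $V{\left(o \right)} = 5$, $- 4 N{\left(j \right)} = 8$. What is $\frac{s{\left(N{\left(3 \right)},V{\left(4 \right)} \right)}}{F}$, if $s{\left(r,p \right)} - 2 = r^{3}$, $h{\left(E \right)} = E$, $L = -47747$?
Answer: $- \frac{97654}{144877} \approx -0.67405$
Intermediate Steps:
$N{\left(j \right)} = -2$ ($N{\left(j \right)} = \left(- \frac{1}{4}\right) 8 = -2$)
$X = -1080$
$F = \frac{434631}{48827}$ ($F = 8 - \frac{-131 + 44146}{-1080 - 47747} = 8 - \frac{44015}{-48827} = 8 - 44015 \left(- \frac{1}{48827}\right) = 8 - - \frac{44015}{48827} = 8 + \frac{44015}{48827} = \frac{434631}{48827} \approx 8.9014$)
$s{\left(r,p \right)} = 2 + r^{3}$
$\frac{s{\left(N{\left(3 \right)},V{\left(4 \right)} \right)}}{F} = \frac{2 + \left(-2\right)^{3}}{\frac{434631}{48827}} = \left(2 - 8\right) \frac{48827}{434631} = \left(-6\right) \frac{48827}{434631} = - \frac{97654}{144877}$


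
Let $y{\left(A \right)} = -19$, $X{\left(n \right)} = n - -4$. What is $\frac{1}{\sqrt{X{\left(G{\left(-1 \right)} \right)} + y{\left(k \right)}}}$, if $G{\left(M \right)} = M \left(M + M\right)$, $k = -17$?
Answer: $- \frac{i \sqrt{13}}{13} \approx - 0.27735 i$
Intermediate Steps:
$G{\left(M \right)} = 2 M^{2}$ ($G{\left(M \right)} = M 2 M = 2 M^{2}$)
$X{\left(n \right)} = 4 + n$ ($X{\left(n \right)} = n + 4 = 4 + n$)
$\frac{1}{\sqrt{X{\left(G{\left(-1 \right)} \right)} + y{\left(k \right)}}} = \frac{1}{\sqrt{\left(4 + 2 \left(-1\right)^{2}\right) - 19}} = \frac{1}{\sqrt{\left(4 + 2 \cdot 1\right) - 19}} = \frac{1}{\sqrt{\left(4 + 2\right) - 19}} = \frac{1}{\sqrt{6 - 19}} = \frac{1}{\sqrt{-13}} = \frac{1}{i \sqrt{13}} = - \frac{i \sqrt{13}}{13}$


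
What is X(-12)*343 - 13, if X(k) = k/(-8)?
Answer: 1003/2 ≈ 501.50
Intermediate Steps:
X(k) = -k/8 (X(k) = k*(-⅛) = -k/8)
X(-12)*343 - 13 = -⅛*(-12)*343 - 13 = (3/2)*343 - 13 = 1029/2 - 13 = 1003/2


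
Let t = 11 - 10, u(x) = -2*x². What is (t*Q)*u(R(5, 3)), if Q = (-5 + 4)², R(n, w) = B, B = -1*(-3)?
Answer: -18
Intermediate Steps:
B = 3
R(n, w) = 3
t = 1
Q = 1 (Q = (-1)² = 1)
(t*Q)*u(R(5, 3)) = (1*1)*(-2*3²) = 1*(-2*9) = 1*(-18) = -18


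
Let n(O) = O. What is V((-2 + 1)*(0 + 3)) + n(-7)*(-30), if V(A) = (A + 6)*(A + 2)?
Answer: 207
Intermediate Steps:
V(A) = (2 + A)*(6 + A) (V(A) = (6 + A)*(2 + A) = (2 + A)*(6 + A))
V((-2 + 1)*(0 + 3)) + n(-7)*(-30) = (12 + ((-2 + 1)*(0 + 3))**2 + 8*((-2 + 1)*(0 + 3))) - 7*(-30) = (12 + (-1*3)**2 + 8*(-1*3)) + 210 = (12 + (-3)**2 + 8*(-3)) + 210 = (12 + 9 - 24) + 210 = -3 + 210 = 207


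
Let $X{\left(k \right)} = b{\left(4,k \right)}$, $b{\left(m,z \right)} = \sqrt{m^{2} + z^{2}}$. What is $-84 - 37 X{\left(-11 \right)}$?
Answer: $-84 - 37 \sqrt{137} \approx -517.07$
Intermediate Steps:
$X{\left(k \right)} = \sqrt{16 + k^{2}}$ ($X{\left(k \right)} = \sqrt{4^{2} + k^{2}} = \sqrt{16 + k^{2}}$)
$-84 - 37 X{\left(-11 \right)} = -84 - 37 \sqrt{16 + \left(-11\right)^{2}} = -84 - 37 \sqrt{16 + 121} = -84 - 37 \sqrt{137}$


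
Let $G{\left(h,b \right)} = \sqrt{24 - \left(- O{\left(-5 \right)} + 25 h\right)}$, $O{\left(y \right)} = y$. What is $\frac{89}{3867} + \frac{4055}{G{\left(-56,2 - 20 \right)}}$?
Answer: $\frac{89}{3867} + \frac{4055 \sqrt{1419}}{1419} \approx 107.67$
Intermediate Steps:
$G{\left(h,b \right)} = \sqrt{19 - 25 h}$ ($G{\left(h,b \right)} = \sqrt{24 - \left(5 + 25 h\right)} = \sqrt{19 - 25 h}$)
$\frac{89}{3867} + \frac{4055}{G{\left(-56,2 - 20 \right)}} = \frac{89}{3867} + \frac{4055}{\sqrt{19 - -1400}} = 89 \cdot \frac{1}{3867} + \frac{4055}{\sqrt{19 + 1400}} = \frac{89}{3867} + \frac{4055}{\sqrt{1419}} = \frac{89}{3867} + 4055 \frac{\sqrt{1419}}{1419} = \frac{89}{3867} + \frac{4055 \sqrt{1419}}{1419}$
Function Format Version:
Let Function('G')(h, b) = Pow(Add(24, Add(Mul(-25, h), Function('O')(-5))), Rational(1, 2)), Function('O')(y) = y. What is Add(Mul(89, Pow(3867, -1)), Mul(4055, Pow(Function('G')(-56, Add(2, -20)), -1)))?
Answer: Add(Rational(89, 3867), Mul(Rational(4055, 1419), Pow(1419, Rational(1, 2)))) ≈ 107.67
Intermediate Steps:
Function('G')(h, b) = Pow(Add(19, Mul(-25, h)), Rational(1, 2)) (Function('G')(h, b) = Pow(Add(24, Add(Mul(-25, h), -5)), Rational(1, 2)) = Pow(Add(24, Add(-5, Mul(-25, h))), Rational(1, 2)) = Pow(Add(19, Mul(-25, h)), Rational(1, 2)))
Add(Mul(89, Pow(3867, -1)), Mul(4055, Pow(Function('G')(-56, Add(2, -20)), -1))) = Add(Mul(89, Pow(3867, -1)), Mul(4055, Pow(Pow(Add(19, Mul(-25, -56)), Rational(1, 2)), -1))) = Add(Mul(89, Rational(1, 3867)), Mul(4055, Pow(Pow(Add(19, 1400), Rational(1, 2)), -1))) = Add(Rational(89, 3867), Mul(4055, Pow(Pow(1419, Rational(1, 2)), -1))) = Add(Rational(89, 3867), Mul(4055, Mul(Rational(1, 1419), Pow(1419, Rational(1, 2))))) = Add(Rational(89, 3867), Mul(Rational(4055, 1419), Pow(1419, Rational(1, 2))))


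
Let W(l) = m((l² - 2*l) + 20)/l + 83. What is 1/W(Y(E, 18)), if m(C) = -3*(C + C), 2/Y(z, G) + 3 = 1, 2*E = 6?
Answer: 1/221 ≈ 0.0045249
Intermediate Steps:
E = 3 (E = (½)*6 = 3)
Y(z, G) = -1 (Y(z, G) = 2/(-3 + 1) = 2/(-2) = 2*(-½) = -1)
m(C) = -6*C
W(l) = 83 + (-120 - 6*l² + 12*l)/l (W(l) = (-6*((l² - 2*l) + 20))/l + 83 = (-6*(20 + l² - 2*l))/l + 83 = (-120 - 6*l² + 12*l)/l + 83 = 83 + (-120 - 6*l² + 12*l)/l)
1/W(Y(E, 18)) = 1/(95 - 120/(-1) - 6*(-1)) = 1/(95 - 120*(-1) + 6) = 1/(95 + 120 + 6) = 1/221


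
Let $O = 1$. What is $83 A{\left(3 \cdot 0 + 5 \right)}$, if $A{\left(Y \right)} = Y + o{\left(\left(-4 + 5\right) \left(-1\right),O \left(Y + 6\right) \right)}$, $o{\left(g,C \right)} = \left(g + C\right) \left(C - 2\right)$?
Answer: $7885$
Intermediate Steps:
$o{\left(g,C \right)} = \left(-2 + C\right) \left(C + g\right)$ ($o{\left(g,C \right)} = \left(C + g\right) \left(-2 + C\right) = \left(-2 + C\right) \left(C + g\right)$)
$A{\left(Y \right)} = -16 + \left(6 + Y\right)^{2} - 2 Y$ ($A{\left(Y \right)} = Y - \left(- \left(Y + 6\right)^{2} - 1 \left(Y + 6\right) \left(-4 + 5\right) \left(-1\right) + 2 \cdot 1 \left(Y + 6\right) + 2 \left(-4 + 5\right) \left(-1\right)\right) = Y - \left(- \left(6 + Y\right)^{2} - 1 \left(6 + Y\right) 1 \left(-1\right) + 2 \cdot 1 \left(-1\right) + 2 \cdot 1 \left(6 + Y\right)\right) = Y + \left(\left(6 + Y\right)^{2} - 2 \left(6 + Y\right) - -2 + \left(6 + Y\right) \left(-1\right)\right) = Y + \left(\left(6 + Y\right)^{2} - \left(12 + 2 Y\right) + 2 - \left(6 + Y\right)\right) = Y - \left(16 - \left(6 + Y\right)^{2} + 3 Y\right) = -16 + \left(6 + Y\right)^{2} - 2 Y$)
$83 A{\left(3 \cdot 0 + 5 \right)} = 83 \left(20 + \left(3 \cdot 0 + 5\right)^{2} + 10 \left(3 \cdot 0 + 5\right)\right) = 83 \left(20 + \left(0 + 5\right)^{2} + 10 \left(0 + 5\right)\right) = 83 \left(20 + 5^{2} + 10 \cdot 5\right) = 83 \left(20 + 25 + 50\right) = 83 \cdot 95 = 7885$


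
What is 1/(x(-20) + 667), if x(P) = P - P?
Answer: 1/667 ≈ 0.0014993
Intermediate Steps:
x(P) = 0
1/(x(-20) + 667) = 1/(0 + 667) = 1/667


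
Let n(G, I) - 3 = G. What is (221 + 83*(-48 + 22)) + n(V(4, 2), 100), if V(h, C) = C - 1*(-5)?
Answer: -1927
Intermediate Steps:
V(h, C) = 5 + C (V(h, C) = C + 5 = 5 + C)
n(G, I) = 3 + G
(221 + 83*(-48 + 22)) + n(V(4, 2), 100) = (221 + 83*(-48 + 22)) + (3 + (5 + 2)) = (221 + 83*(-26)) + (3 + 7) = (221 - 2158) + 10 = -1937 + 10 = -1927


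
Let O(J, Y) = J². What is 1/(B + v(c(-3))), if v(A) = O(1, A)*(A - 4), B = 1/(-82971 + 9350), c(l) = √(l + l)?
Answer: -21680280185/119241725071 - 5420051641*I*√6/119241725071 ≈ -0.18182 - 0.11134*I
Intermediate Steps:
c(l) = √2*√l (c(l) = √(2*l) = √2*√l)
B = -1/73621 (B = 1/(-73621) = -1/73621 ≈ -1.3583e-5)
v(A) = -4 + A (v(A) = 1²*(A - 4) = 1*(-4 + A) = -4 + A)
1/(B + v(c(-3))) = 1/(-1/73621 + (-4 + √2*√(-3))) = 1/(-1/73621 + (-4 + √2*(I*√3))) = 1/(-1/73621 + (-4 + I*√6)) = 1/(-294485/73621 + I*√6)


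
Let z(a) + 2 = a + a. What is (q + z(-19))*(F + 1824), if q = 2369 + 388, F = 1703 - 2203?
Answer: 3597308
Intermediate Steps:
F = -500
q = 2757
z(a) = -2 + 2*a (z(a) = -2 + (a + a) = -2 + 2*a)
(q + z(-19))*(F + 1824) = (2757 + (-2 + 2*(-19)))*(-500 + 1824) = (2757 + (-2 - 38))*1324 = (2757 - 40)*1324 = 2717*1324 = 3597308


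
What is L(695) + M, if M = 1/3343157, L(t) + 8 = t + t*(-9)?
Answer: -18614698175/3343157 ≈ -5568.0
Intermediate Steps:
L(t) = -8 - 8*t (L(t) = -8 + (t + t*(-9)) = -8 + (t - 9*t) = -8 - 8*t)
M = 1/3343157 ≈ 2.9912e-7
L(695) + M = (-8 - 8*695) + 1/3343157 = (-8 - 5560) + 1/3343157 = -5568 + 1/3343157 = -18614698175/3343157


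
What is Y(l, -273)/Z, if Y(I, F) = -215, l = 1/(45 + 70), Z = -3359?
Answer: 215/3359 ≈ 0.064007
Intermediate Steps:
l = 1/115 ≈ 0.0086956
Y(l, -273)/Z = -215/(-3359) = -215*(-1/3359) = 215/3359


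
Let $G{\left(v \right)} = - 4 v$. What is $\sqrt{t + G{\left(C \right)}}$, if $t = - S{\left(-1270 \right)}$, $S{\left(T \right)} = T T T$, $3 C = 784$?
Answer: $\frac{2 \sqrt{4608859398}}{3} \approx 45259.0$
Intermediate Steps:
$C = \frac{784}{3}$ ($C = \frac{1}{3} \cdot 784 = \frac{784}{3} \approx 261.33$)
$S{\left(T \right)} = T^{3}$ ($S{\left(T \right)} = T^{2} T = T^{3}$)
$t = 2048383000$ ($t = - \left(-1270\right)^{3} = \left(-1\right) \left(-2048383000\right) = 2048383000$)
$\sqrt{t + G{\left(C \right)}} = \sqrt{2048383000 - \frac{3136}{3}} = \sqrt{\frac{6145145864}{3}} = \frac{2 \sqrt{4608859398}}{3}$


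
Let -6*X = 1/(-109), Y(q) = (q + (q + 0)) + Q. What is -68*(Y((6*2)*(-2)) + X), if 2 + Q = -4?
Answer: 1200710/327 ≈ 3671.9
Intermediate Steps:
Q = -6 (Q = -2 - 4 = -6)
Y(q) = -6 + 2*q (Y(q) = (q + (q + 0)) - 6 = (q + q) - 6 = 2*q - 6 = -6 + 2*q)
X = 1/654 (X = -⅙/(-109) = -⅙*(-1/109) = 1/654 ≈ 0.0015291)
-68*(Y((6*2)*(-2)) + X) = -68*((-6 + 2*((6*2)*(-2))) + 1/654) = -68*((-6 + 2*(12*(-2))) + 1/654) = -68*((-6 + 2*(-24)) + 1/654) = -68*((-6 - 48) + 1/654) = -68*(-54 + 1/654) = -68*(-35315/654) = 1200710/327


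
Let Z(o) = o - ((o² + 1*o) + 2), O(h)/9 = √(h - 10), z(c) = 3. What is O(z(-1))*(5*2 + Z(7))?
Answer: -369*I*√7 ≈ -976.28*I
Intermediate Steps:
O(h) = 9*√(-10 + h) (O(h) = 9*√(h - 10) = 9*√(-10 + h))
Z(o) = -2 - o² (Z(o) = o - ((o² + o) + 2) = o - ((o + o²) + 2) = o - (2 + o + o²) = o + (-2 - o - o²) = -2 - o²)
O(z(-1))*(5*2 + Z(7)) = (9*√(-10 + 3))*(5*2 + (-2 - 1*7²)) = (9*√(-7))*(10 + (-2 - 1*49)) = (9*(I*√7))*(10 + (-2 - 49)) = (9*I*√7)*(10 - 51) = (9*I*√7)*(-41) = -369*I*√7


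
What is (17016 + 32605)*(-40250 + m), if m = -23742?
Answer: -3175347032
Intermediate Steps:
(17016 + 32605)*(-40250 + m) = (17016 + 32605)*(-40250 - 23742) = 49621*(-63992) = -3175347032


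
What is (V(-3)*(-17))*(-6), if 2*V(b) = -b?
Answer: 153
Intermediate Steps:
V(b) = -b/2 (V(b) = (-b)/2 = -b/2)
(V(-3)*(-17))*(-6) = (-½*(-3)*(-17))*(-6) = ((3/2)*(-17))*(-6) = -51/2*(-6) = 153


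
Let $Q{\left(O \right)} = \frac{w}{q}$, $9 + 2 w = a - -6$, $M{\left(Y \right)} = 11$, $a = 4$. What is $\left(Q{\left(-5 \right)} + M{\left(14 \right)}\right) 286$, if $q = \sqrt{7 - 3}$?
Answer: $\frac{6435}{2} \approx 3217.5$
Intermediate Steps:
$q = 2$ ($q = \sqrt{4} = 2$)
$w = \frac{1}{2}$ ($w = - \frac{9}{2} + \frac{4 - -6}{2} = - \frac{9}{2} + \frac{4 + 6}{2} = - \frac{9}{2} + \frac{1}{2} \cdot 10 = - \frac{9}{2} + 5 = \frac{1}{2} \approx 0.5$)
$Q{\left(O \right)} = \frac{1}{4}$ ($Q{\left(O \right)} = \frac{1}{2 \cdot 2} = \frac{1}{2} \cdot \frac{1}{2} = \frac{1}{4}$)
$\left(Q{\left(-5 \right)} + M{\left(14 \right)}\right) 286 = \left(\frac{1}{4} + 11\right) 286 = \frac{45}{4} \cdot 286 = \frac{6435}{2}$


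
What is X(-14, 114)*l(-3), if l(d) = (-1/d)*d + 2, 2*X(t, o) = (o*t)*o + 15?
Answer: -181929/2 ≈ -90965.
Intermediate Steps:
X(t, o) = 15/2 + t*o²/2 (X(t, o) = ((o*t)*o + 15)/2 = (t*o² + 15)/2 = (15 + t*o²)/2 = 15/2 + t*o²/2)
l(d) = 1 (l(d) = -1 + 2 = 1)
X(-14, 114)*l(-3) = (15/2 + (½)*(-14)*114²)*1 = (15/2 + (½)*(-14)*12996)*1 = (15/2 - 90972)*1 = -181929/2*1 = -181929/2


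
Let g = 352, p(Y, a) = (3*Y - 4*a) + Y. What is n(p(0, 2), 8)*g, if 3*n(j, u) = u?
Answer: 2816/3 ≈ 938.67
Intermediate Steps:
p(Y, a) = -4*a + 4*Y (p(Y, a) = (-4*a + 3*Y) + Y = -4*a + 4*Y)
n(j, u) = u/3
n(p(0, 2), 8)*g = ((1/3)*8)*352 = (8/3)*352 = 2816/3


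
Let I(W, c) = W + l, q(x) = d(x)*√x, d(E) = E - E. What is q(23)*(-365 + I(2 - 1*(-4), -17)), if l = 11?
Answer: 0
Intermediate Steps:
d(E) = 0
q(x) = 0 (q(x) = 0*√x = 0)
I(W, c) = 11 + W (I(W, c) = W + 11 = 11 + W)
q(23)*(-365 + I(2 - 1*(-4), -17)) = 0*(-365 + (11 + (2 - 1*(-4)))) = 0*(-365 + (11 + (2 + 4))) = 0*(-365 + (11 + 6)) = 0*(-365 + 17) = 0*(-348) = 0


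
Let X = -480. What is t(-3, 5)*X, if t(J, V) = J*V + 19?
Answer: -1920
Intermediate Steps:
t(J, V) = 19 + J*V
t(-3, 5)*X = (19 - 3*5)*(-480) = (19 - 15)*(-480) = 4*(-480) = -1920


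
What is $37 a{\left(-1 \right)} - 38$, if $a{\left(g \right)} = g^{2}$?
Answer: $-1$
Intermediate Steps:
$37 a{\left(-1 \right)} - 38 = 37 \left(-1\right)^{2} - 38 = 37 \cdot 1 - 38 = 37 - 38 = -1$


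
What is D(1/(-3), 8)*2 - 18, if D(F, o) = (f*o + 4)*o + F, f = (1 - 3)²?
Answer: 1672/3 ≈ 557.33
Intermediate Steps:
f = 4 (f = (-2)² = 4)
D(F, o) = F + o*(4 + 4*o) (D(F, o) = (4*o + 4)*o + F = (4 + 4*o)*o + F = o*(4 + 4*o) + F = F + o*(4 + 4*o))
D(1/(-3), 8)*2 - 18 = (1/(-3) + 4*8 + 4*8²)*2 - 18 = (-⅓ + 32 + 4*64)*2 - 18 = (-⅓ + 32 + 256)*2 - 18 = (863/3)*2 - 18 = 1726/3 - 18 = 1672/3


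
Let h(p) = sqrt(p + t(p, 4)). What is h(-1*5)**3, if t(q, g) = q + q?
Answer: -15*I*sqrt(15) ≈ -58.095*I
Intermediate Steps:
t(q, g) = 2*q
h(p) = sqrt(3)*sqrt(p) (h(p) = sqrt(p + 2*p) = sqrt(3*p) = sqrt(3)*sqrt(p))
h(-1*5)**3 = (sqrt(3)*sqrt(-1*5))**3 = (sqrt(3)*sqrt(-5))**3 = (sqrt(3)*(I*sqrt(5)))**3 = (I*sqrt(15))**3 = -15*I*sqrt(15)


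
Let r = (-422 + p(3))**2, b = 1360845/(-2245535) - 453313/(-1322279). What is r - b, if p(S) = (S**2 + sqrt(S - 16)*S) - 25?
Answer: 16265175658716113/84834964979 - 2628*I*sqrt(13) ≈ 1.9173e+5 - 9475.4*I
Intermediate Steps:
b = -22328187380/84834964979 (b = 1360845*(-1/2245535) - 453313*(-1/1322279) = -272169/449107 + 64759/188897 = -22328187380/84834964979 ≈ -0.26320)
p(S) = -25 + S**2 + S*sqrt(-16 + S) (p(S) = (S**2 + sqrt(-16 + S)*S) - 25 = (S**2 + S*sqrt(-16 + S)) - 25 = -25 + S**2 + S*sqrt(-16 + S))
r = (-438 + 3*I*sqrt(13))**2 (r = (-422 + (-25 + 3**2 + 3*sqrt(-16 + 3)))**2 = (-422 + (-25 + 9 + 3*sqrt(-13)))**2 = (-422 + (-25 + 9 + 3*(I*sqrt(13))))**2 = (-422 + (-25 + 9 + 3*I*sqrt(13)))**2 = (-422 + (-16 + 3*I*sqrt(13)))**2 = (-438 + 3*I*sqrt(13))**2 ≈ 1.9173e+5 - 9475.4*I)
r - b = (191727 - 2628*I*sqrt(13)) - 1*(-22328187380/84834964979) = (191727 - 2628*I*sqrt(13)) + 22328187380/84834964979 = 16265175658716113/84834964979 - 2628*I*sqrt(13)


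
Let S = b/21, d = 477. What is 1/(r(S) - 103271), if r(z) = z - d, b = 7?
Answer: -3/311243 ≈ -9.6388e-6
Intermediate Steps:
S = 1/3 (S = 7/21 = (1/21)*7 = 1/3 ≈ 0.33333)
r(z) = -477 + z (r(z) = z - 1*477 = z - 477 = -477 + z)
1/(r(S) - 103271) = 1/((-477 + 1/3) - 103271) = 1/(-1430/3 - 103271) = 1/(-311243/3) = -3/311243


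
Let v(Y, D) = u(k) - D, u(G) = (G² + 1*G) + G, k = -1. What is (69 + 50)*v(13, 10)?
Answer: -1309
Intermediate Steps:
u(G) = G² + 2*G (u(G) = (G² + G) + G = (G + G²) + G = G² + 2*G)
v(Y, D) = -1 - D (v(Y, D) = -(2 - 1) - D = -1*1 - D = -1 - D)
(69 + 50)*v(13, 10) = (69 + 50)*(-1 - 1*10) = 119*(-1 - 10) = 119*(-11) = -1309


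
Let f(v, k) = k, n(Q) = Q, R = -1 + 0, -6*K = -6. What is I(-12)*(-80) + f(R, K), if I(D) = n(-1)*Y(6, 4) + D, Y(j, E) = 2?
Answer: 1121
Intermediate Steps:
K = 1 (K = -⅙*(-6) = 1)
R = -1
I(D) = -2 + D (I(D) = -1*2 + D = -2 + D)
I(-12)*(-80) + f(R, K) = (-2 - 12)*(-80) + 1 = -14*(-80) + 1 = 1120 + 1 = 1121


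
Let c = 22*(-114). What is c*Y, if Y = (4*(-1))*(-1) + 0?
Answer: -10032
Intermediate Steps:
c = -2508
Y = 4 (Y = -4*(-1) + 0 = 4 + 0 = 4)
c*Y = -2508*4 = -10032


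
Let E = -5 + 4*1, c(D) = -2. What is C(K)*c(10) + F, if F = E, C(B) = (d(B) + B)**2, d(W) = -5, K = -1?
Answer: -73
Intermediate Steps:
C(B) = (-5 + B)**2
E = -1 (E = -5 + 4 = -1)
F = -1
C(K)*c(10) + F = (-5 - 1)**2*(-2) - 1 = (-6)**2*(-2) - 1 = 36*(-2) - 1 = -72 - 1 = -73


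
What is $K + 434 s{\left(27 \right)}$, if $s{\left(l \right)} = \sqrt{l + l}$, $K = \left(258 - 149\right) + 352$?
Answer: $461 + 1302 \sqrt{6} \approx 3650.2$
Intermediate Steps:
$K = 461$ ($K = 109 + 352 = 461$)
$s{\left(l \right)} = \sqrt{2} \sqrt{l}$ ($s{\left(l \right)} = \sqrt{2 l} = \sqrt{2} \sqrt{l}$)
$K + 434 s{\left(27 \right)} = 461 + 434 \sqrt{2} \sqrt{27} = 461 + 434 \sqrt{2} \cdot 3 \sqrt{3} = 461 + 434 \cdot 3 \sqrt{6} = 461 + 1302 \sqrt{6}$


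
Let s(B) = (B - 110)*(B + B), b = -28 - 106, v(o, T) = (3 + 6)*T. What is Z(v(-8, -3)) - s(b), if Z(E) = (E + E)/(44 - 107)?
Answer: -457738/7 ≈ -65391.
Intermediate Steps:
v(o, T) = 9*T
Z(E) = -2*E/63 (Z(E) = (2*E)/(-63) = (2*E)*(-1/63) = -2*E/63)
b = -134
s(B) = 2*B*(-110 + B) (s(B) = (-110 + B)*(2*B) = 2*B*(-110 + B))
Z(v(-8, -3)) - s(b) = -2*(-3)/7 - 2*(-134)*(-110 - 134) = -2/63*(-27) - 2*(-134)*(-244) = 6/7 - 1*65392 = 6/7 - 65392 = -457738/7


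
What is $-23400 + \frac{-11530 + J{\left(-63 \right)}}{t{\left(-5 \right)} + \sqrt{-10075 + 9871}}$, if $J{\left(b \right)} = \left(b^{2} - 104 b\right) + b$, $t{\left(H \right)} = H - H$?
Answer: $-23400 + \frac{536 i \sqrt{51}}{51} \approx -23400.0 + 75.055 i$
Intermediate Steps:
$t{\left(H \right)} = 0$
$J{\left(b \right)} = b^{2} - 103 b$
$-23400 + \frac{-11530 + J{\left(-63 \right)}}{t{\left(-5 \right)} + \sqrt{-10075 + 9871}} = -23400 + \frac{-11530 - 63 \left(-103 - 63\right)}{0 + \sqrt{-10075 + 9871}} = -23400 + \frac{-11530 - -10458}{0 + \sqrt{-204}} = -23400 + \frac{-11530 + 10458}{0 + 2 i \sqrt{51}} = -23400 - \frac{1072}{2 i \sqrt{51}} = -23400 - 1072 \left(- \frac{i \sqrt{51}}{102}\right) = -23400 + \frac{536 i \sqrt{51}}{51}$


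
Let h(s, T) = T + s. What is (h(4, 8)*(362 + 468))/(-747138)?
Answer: -1660/124523 ≈ -0.013331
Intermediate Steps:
(h(4, 8)*(362 + 468))/(-747138) = ((8 + 4)*(362 + 468))/(-747138) = (12*830)*(-1/747138) = 9960*(-1/747138) = -1660/124523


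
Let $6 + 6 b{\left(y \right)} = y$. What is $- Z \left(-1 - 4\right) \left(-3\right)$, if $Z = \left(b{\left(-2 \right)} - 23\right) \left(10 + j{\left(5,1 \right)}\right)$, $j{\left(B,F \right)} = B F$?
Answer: $5475$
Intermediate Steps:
$b{\left(y \right)} = -1 + \frac{y}{6}$
$Z = -365$ ($Z = \left(\left(-1 + \frac{1}{6} \left(-2\right)\right) - 23\right) \left(10 + 5 \cdot 1\right) = \left(\left(-1 - \frac{1}{3}\right) - 23\right) \left(10 + 5\right) = \left(- \frac{4}{3} - 23\right) 15 = \left(- \frac{73}{3}\right) 15 = -365$)
$- Z \left(-1 - 4\right) \left(-3\right) = \left(-1\right) \left(-365\right) \left(-1 - 4\right) \left(-3\right) = 365 \left(\left(-5\right) \left(-3\right)\right) = 365 \cdot 15 = 5475$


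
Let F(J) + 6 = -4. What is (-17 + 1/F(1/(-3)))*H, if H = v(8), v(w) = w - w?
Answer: 0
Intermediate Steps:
v(w) = 0
F(J) = -10 (F(J) = -6 - 4 = -10)
H = 0
(-17 + 1/F(1/(-3)))*H = (-17 + 1/(-10))*0 = (-17 - ⅒)*0 = -171/10*0 = 0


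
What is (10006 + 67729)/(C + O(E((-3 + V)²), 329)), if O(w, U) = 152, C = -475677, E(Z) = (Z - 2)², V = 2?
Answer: -15547/95105 ≈ -0.16347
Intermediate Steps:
E(Z) = (-2 + Z)²
(10006 + 67729)/(C + O(E((-3 + V)²), 329)) = (10006 + 67729)/(-475677 + 152) = 77735/(-475525) = 77735*(-1/475525) = -15547/95105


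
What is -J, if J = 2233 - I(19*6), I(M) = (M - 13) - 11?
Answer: -2143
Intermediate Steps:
I(M) = -24 + M (I(M) = (-13 + M) - 11 = -24 + M)
J = 2143 (J = 2233 - (-24 + 19*6) = 2233 - (-24 + 114) = 2233 - 1*90 = 2233 - 90 = 2143)
-J = -1*2143 = -2143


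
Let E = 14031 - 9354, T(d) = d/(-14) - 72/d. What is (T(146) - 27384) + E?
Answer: -11608858/511 ≈ -22718.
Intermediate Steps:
T(d) = -72/d - d/14 (T(d) = d*(-1/14) - 72/d = -d/14 - 72/d = -72/d - d/14)
E = 4677
(T(146) - 27384) + E = ((-72/146 - 1/14*146) - 27384) + 4677 = ((-72*1/146 - 73/7) - 27384) + 4677 = ((-36/73 - 73/7) - 27384) + 4677 = (-5581/511 - 27384) + 4677 = -13998805/511 + 4677 = -11608858/511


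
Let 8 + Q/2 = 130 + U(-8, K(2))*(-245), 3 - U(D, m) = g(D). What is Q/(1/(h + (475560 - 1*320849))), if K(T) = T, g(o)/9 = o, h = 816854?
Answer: -35467951890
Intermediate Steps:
g(o) = 9*o
U(D, m) = 3 - 9*D
Q = -36506 (Q = -16 + 2*(130 + (3 - 9*(-8))*(-245)) = -16 + 2*(130 + (3 + 72)*(-245)) = -16 + 2*(130 + 75*(-245)) = -16 + 2*(130 - 18375) = -16 + 2*(-18245) = -16 - 36490 = -36506)
Q/(1/(h + (475560 - 1*320849))) = -(47180865484 - 11712913594) = -36506/(1/(816854 + (475560 - 320849))) = -36506/(1/(816854 + 154711)) = -36506/(1/971565) = -36506/1/971565 = -36506*971565 = -35467951890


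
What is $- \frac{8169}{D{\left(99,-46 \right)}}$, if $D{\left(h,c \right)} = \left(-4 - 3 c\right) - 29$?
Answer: $- \frac{389}{5} \approx -77.8$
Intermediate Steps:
$D{\left(h,c \right)} = -33 - 3 c$
$- \frac{8169}{D{\left(99,-46 \right)}} = - \frac{8169}{-33 - -138} = - \frac{8169}{-33 + 138} = - \frac{8169}{105} = \left(-8169\right) \frac{1}{105} = - \frac{389}{5}$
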